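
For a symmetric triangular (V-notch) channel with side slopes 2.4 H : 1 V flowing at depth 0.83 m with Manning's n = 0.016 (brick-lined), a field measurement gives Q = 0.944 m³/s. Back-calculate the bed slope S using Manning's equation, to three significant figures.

0.000300

A = z·y² = 2.4×0.83² = 1.653 m²
P = 2y√(1+z²) = 2×0.83×√(1+2.4²) = 4.316 m
R = A/P = 1.653/4.316 = 0.3831 m
S = (Q·n / (1·A·R^(2/3)))² = (0.944×0.016 / (1×1.653×0.5275))² = 0.0003000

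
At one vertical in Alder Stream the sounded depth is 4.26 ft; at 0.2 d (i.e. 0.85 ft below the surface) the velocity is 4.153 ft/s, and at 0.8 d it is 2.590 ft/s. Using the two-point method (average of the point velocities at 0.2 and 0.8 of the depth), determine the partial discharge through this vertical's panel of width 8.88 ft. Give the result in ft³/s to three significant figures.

128 ft³/s

v̄ = (4.153 + 2.590) / 2 = 3.372 ft/s
q = v̄ × d × w = 3.372 × 4.26 × 8.88 = 127.5 ft³/s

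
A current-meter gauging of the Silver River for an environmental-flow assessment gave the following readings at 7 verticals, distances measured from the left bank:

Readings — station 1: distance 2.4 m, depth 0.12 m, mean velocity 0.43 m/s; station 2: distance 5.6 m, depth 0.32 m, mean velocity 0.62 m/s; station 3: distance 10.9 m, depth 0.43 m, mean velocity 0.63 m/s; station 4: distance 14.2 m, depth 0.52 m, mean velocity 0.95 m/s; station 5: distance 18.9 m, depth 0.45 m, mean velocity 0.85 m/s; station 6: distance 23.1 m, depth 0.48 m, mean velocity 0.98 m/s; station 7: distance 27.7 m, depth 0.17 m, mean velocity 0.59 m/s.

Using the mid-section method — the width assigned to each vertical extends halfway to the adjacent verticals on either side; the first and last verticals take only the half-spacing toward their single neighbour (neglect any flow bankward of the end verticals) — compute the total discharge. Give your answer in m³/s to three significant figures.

w_1 = (5.6 − 2.4)/2 = 1.6 m; q_1 = 0.43 × 0.12 × 1.6 = 0.08256 m³/s
w_2 = (10.9 − 2.4)/2 = 4.25 m; q_2 = 0.62 × 0.32 × 4.25 = 0.8432 m³/s
w_3 = (14.2 − 5.6)/2 = 4.3 m; q_3 = 0.63 × 0.43 × 4.3 = 1.165 m³/s
w_4 = (18.9 − 10.9)/2 = 4 m; q_4 = 0.95 × 0.52 × 4 = 1.976 m³/s
w_5 = (23.1 − 14.2)/2 = 4.45 m; q_5 = 0.85 × 0.45 × 4.45 = 1.702 m³/s
w_6 = (27.7 − 18.9)/2 = 4.4 m; q_6 = 0.98 × 0.48 × 4.4 = 2.070 m³/s
w_7 = (27.7 − 23.1)/2 = 2.3 m; q_7 = 0.59 × 0.17 × 2.3 = 0.2307 m³/s
Q = Σ qᵢ = 8.069 m³/s

8.07 m³/s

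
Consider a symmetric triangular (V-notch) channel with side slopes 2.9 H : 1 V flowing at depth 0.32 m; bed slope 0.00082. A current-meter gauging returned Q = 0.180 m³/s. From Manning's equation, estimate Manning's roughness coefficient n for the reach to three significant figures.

A = z·y² = 2.9×0.32² = 0.2970 m²
P = 2y√(1+z²) = 2×0.32×√(1+2.9²) = 1.963 m
R = A/P = 0.2970/1.963 = 0.1513 m
n = (1/Q)·A·R^(2/3)·S^(1/2) = (1/0.180) × 0.2970 × 0.2839 × 0.02864 = 0.01341

0.0134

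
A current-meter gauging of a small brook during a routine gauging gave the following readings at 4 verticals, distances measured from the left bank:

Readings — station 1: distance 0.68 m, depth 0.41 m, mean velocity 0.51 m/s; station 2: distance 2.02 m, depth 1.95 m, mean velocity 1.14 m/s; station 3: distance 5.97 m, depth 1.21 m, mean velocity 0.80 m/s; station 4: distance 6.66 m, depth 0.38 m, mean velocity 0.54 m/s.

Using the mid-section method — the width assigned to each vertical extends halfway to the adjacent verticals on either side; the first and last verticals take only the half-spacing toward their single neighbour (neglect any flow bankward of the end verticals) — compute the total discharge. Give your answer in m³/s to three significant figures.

w_1 = (2.02 − 0.68)/2 = 0.67 m; q_1 = 0.51 × 0.41 × 0.67 = 0.1401 m³/s
w_2 = (5.97 − 0.68)/2 = 2.645 m; q_2 = 1.14 × 1.95 × 2.645 = 5.880 m³/s
w_3 = (6.66 − 2.02)/2 = 2.32 m; q_3 = 0.80 × 1.21 × 2.32 = 2.246 m³/s
w_4 = (6.66 − 5.97)/2 = 0.345 m; q_4 = 0.54 × 0.38 × 0.345 = 0.07079 m³/s
Q = Σ qᵢ = 8.336 m³/s

8.34 m³/s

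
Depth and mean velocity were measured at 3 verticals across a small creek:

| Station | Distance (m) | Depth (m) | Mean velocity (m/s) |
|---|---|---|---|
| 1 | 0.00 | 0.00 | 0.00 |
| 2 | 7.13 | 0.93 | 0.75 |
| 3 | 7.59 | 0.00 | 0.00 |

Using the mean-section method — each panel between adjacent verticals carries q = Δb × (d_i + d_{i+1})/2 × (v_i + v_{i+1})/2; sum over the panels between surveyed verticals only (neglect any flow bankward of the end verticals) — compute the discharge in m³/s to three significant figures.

Panel 1-2: Δb = 7.13 m, d̄ = (0.00+0.93)/2 = 0.465, v̄ = (0.00+0.75)/2 = 0.375 → q = 7.13×0.465×0.375 = 1.243 m³/s
Panel 2-3: Δb = 0.46 m, d̄ = (0.93+0.00)/2 = 0.465, v̄ = (0.75+0.00)/2 = 0.375 → q = 0.46×0.465×0.375 = 0.08021 m³/s
Q = Σ q = 1.324 m³/s

1.32 m³/s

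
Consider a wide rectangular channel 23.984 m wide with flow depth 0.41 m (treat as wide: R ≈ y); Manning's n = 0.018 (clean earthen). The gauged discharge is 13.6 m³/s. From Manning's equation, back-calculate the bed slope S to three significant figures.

0.00203

A = b·y = 23.984 × 0.41 = 9.833 m²
Wide channel: R ≈ y = 0.41 m
S = (Q·n / (1·A·R^(2/3)))² = (13.6×0.018 / (1×9.833×0.5519))² = 0.002035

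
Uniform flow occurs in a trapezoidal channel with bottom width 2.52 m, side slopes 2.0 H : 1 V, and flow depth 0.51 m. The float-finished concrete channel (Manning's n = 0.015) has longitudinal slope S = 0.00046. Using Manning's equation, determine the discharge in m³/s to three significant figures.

1.34 m³/s

A = (b + z·y)·y = (2.52 + 2.0×0.51)×0.51 = 1.805 m²
P = b + 2y√(1+z²) = 2.52 + 2×0.51×√(1+2.0²) = 4.801 m
R = A/P = 1.805/4.801 = 0.3761 m
Q = (1/n)·A·R^(2/3)·S^(1/2) = (1/0.015) × 1.805 × 0.3761^(2/3) × 0.00046^(1/2) = 1.345 m³/s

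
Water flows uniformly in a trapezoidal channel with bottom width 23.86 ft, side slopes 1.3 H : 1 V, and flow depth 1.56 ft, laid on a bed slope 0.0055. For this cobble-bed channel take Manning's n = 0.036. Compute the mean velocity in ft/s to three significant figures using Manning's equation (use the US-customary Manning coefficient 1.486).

3.82 ft/s

A = (b + z·y)·y = (23.86 + 1.3×1.56)×1.56 = 40.39 ft²
P = b + 2y√(1+z²) = 23.86 + 2×1.56×√(1+1.3²) = 28.98 ft
R = A/P = 40.39/28.98 = 1.394 ft
Q = (1.486/n)·A·R^(2/3)·S^(1/2) = (1.486/0.036) × 40.39 × 1.394^(2/3) × 0.0055^(1/2) = 154.3 ft³/s
V = Q/A = 154.3/40.39 = 3.820 ft/s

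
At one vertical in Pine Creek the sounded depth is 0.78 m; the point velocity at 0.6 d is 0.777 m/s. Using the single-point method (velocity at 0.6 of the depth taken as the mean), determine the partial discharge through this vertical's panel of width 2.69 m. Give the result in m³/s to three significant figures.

v̄ = v₀.₆ = 0.777 m/s
q = v̄ × d × w = 0.7770 × 0.78 × 2.69 = 1.630 m³/s

1.63 m³/s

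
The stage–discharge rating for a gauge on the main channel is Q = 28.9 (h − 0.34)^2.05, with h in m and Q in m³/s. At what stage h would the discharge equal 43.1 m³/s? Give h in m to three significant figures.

1.56 m

h − h₀ = (Q/C)^(1/b) = (43.1/28.9)^(1/2.05) = 1.215 m
h = 0.34 + 1.215 = 1.555 m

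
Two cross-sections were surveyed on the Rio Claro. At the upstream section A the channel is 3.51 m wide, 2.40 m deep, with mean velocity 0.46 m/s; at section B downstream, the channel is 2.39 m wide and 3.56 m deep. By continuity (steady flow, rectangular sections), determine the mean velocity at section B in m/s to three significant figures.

0.455 m/s

Q = A₁V₁ = (3.51×2.40) × 0.46 = 3.875 m³/s
A₂ = 2.39 × 3.56 = 8.508 m²
V₂ = Q/A₂ = 3.875/8.508 = 0.4554 m/s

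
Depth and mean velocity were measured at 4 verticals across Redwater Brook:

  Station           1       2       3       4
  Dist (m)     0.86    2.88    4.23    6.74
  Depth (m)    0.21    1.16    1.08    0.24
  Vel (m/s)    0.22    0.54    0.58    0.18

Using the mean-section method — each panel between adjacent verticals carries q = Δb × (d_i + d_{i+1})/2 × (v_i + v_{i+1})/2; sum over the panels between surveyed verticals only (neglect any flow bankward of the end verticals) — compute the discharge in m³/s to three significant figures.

Panel 1-2: Δb = 2.02 m, d̄ = (0.21+1.16)/2 = 0.685, v̄ = (0.22+0.54)/2 = 0.38 → q = 2.02×0.685×0.38 = 0.5258 m³/s
Panel 2-3: Δb = 1.35 m, d̄ = (1.16+1.08)/2 = 1.12, v̄ = (0.54+0.58)/2 = 0.56 → q = 1.35×1.12×0.56 = 0.8467 m³/s
Panel 3-4: Δb = 2.51 m, d̄ = (1.08+0.24)/2 = 0.66, v̄ = (0.58+0.18)/2 = 0.38 → q = 2.51×0.66×0.38 = 0.6295 m³/s
Q = Σ q = 2.002 m³/s

2.00 m³/s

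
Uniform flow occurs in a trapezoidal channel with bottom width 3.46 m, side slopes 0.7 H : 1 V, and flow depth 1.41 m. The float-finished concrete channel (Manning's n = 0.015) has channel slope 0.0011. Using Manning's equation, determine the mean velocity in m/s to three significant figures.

2.07 m/s

A = (b + z·y)·y = (3.46 + 0.7×1.41)×1.41 = 6.270 m²
P = b + 2y√(1+z²) = 3.46 + 2×1.41×√(1+0.7²) = 6.902 m
R = A/P = 6.270/6.902 = 0.9084 m
Q = (1/n)·A·R^(2/3)·S^(1/2) = (1/0.015) × 6.270 × 0.9084^(2/3) × 0.0011^(1/2) = 13.00 m³/s
V = Q/A = 13.00/6.270 = 2.074 m/s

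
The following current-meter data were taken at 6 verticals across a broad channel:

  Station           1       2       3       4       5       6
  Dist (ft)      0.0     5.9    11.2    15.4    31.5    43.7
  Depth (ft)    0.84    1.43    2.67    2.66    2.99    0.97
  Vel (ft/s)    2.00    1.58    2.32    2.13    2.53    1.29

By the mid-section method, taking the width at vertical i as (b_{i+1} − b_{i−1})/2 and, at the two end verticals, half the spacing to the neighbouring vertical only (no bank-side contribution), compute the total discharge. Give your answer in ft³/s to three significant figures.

219 ft³/s

w_1 = (5.9 − 0.0)/2 = 2.95 ft; q_1 = 2.00 × 0.84 × 2.95 = 4.956 ft³/s
w_2 = (11.2 − 0.0)/2 = 5.6 ft; q_2 = 1.58 × 1.43 × 5.6 = 12.65 ft³/s
w_3 = (15.4 − 5.9)/2 = 4.75 ft; q_3 = 2.32 × 2.67 × 4.75 = 29.42 ft³/s
w_4 = (31.5 − 11.2)/2 = 10.15 ft; q_4 = 2.13 × 2.66 × 10.15 = 57.51 ft³/s
w_5 = (43.7 − 15.4)/2 = 14.15 ft; q_5 = 2.53 × 2.99 × 14.15 = 107.0 ft³/s
w_6 = (43.7 − 31.5)/2 = 6.1 ft; q_6 = 1.29 × 0.97 × 6.1 = 7.633 ft³/s
Q = Σ qᵢ = 219.2 ft³/s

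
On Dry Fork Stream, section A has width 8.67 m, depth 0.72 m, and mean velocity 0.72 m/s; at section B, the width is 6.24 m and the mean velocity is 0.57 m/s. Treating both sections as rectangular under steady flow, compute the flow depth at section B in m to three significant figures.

Q = A₁V₁ = (8.67×0.72) × 0.72 = 4.495 m³/s
d₂ = Q/(b₂ V₂) = 4.495/(6.24×0.57) = 1.264 m

1.26 m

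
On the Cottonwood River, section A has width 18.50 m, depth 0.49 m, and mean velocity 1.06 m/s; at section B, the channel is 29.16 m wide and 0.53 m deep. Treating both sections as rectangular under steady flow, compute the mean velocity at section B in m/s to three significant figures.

0.622 m/s

Q = A₁V₁ = (18.50×0.49) × 1.06 = 9.609 m³/s
A₂ = 29.16 × 0.53 = 15.45 m²
V₂ = Q/A₂ = 9.609/15.45 = 0.6217 m/s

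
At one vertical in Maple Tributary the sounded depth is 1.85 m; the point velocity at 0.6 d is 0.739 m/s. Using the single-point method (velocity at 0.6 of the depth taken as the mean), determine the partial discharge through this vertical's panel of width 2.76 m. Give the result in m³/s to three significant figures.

v̄ = v₀.₆ = 0.739 m/s
q = v̄ × d × w = 0.7390 × 1.85 × 2.76 = 3.773 m³/s

3.77 m³/s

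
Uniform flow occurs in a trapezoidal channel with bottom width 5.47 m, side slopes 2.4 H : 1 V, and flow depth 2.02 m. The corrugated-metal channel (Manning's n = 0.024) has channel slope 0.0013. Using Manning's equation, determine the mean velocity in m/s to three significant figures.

A = (b + z·y)·y = (5.47 + 2.4×2.02)×2.02 = 20.84 m²
P = b + 2y√(1+z²) = 5.47 + 2×2.02×√(1+2.4²) = 15.97 m
R = A/P = 20.84/15.97 = 1.305 m
Q = (1/n)·A·R^(2/3)·S^(1/2) = (1/0.024) × 20.84 × 1.305^(2/3) × 0.0013^(1/2) = 37.39 m³/s
V = Q/A = 37.39/20.84 = 1.794 m/s

1.79 m/s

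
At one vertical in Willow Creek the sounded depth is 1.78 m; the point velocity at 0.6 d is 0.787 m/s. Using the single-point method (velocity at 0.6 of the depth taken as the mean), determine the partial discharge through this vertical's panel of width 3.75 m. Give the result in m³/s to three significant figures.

5.25 m³/s

v̄ = v₀.₆ = 0.787 m/s
q = v̄ × d × w = 0.7870 × 1.78 × 3.75 = 5.253 m³/s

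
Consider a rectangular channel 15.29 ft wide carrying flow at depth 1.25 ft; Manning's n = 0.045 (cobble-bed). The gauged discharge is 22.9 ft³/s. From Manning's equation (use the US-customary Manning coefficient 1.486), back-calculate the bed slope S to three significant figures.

A = b·y = 15.29 × 1.25 = 19.11 ft²
P = b + 2y = 15.29 + 2×1.25 = 17.79 ft
R = A/P = 19.11/17.79 = 1.074 ft
S = (Q·n / (1.486·A·R^(2/3)))² = (22.9×0.045 / (1.486×19.11×1.049))² = 0.001196

0.00120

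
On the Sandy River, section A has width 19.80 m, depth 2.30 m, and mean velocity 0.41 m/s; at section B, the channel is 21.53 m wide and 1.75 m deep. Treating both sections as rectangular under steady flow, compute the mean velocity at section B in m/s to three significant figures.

Q = A₁V₁ = (19.80×2.30) × 0.41 = 18.67 m³/s
A₂ = 21.53 × 1.75 = 37.68 m²
V₂ = Q/A₂ = 18.67/37.68 = 0.4956 m/s

0.496 m/s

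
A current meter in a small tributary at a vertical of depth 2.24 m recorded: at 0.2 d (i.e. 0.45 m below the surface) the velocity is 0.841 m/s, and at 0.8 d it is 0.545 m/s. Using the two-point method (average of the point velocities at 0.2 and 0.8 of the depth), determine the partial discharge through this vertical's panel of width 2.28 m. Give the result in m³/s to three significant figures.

v̄ = (0.841 + 0.545) / 2 = 0.6930 m/s
q = v̄ × d × w = 0.6930 × 2.24 × 2.28 = 3.539 m³/s

3.54 m³/s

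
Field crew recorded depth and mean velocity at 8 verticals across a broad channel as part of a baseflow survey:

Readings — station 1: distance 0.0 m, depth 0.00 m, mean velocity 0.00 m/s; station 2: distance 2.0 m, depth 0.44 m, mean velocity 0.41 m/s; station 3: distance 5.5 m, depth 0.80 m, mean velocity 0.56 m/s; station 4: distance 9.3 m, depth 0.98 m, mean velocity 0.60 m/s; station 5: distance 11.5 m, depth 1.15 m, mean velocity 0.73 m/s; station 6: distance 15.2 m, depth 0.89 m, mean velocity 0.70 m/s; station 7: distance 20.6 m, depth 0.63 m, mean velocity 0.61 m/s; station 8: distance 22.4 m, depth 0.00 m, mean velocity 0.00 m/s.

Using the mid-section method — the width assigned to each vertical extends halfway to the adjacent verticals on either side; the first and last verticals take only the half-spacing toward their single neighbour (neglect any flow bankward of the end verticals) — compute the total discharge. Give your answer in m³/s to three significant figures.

w_2 = (5.5 − 0.0)/2 = 2.75 m; q_2 = 0.41 × 0.44 × 2.75 = 0.4961 m³/s
w_3 = (9.3 − 2.0)/2 = 3.65 m; q_3 = 0.56 × 0.80 × 3.65 = 1.635 m³/s
w_4 = (11.5 − 5.5)/2 = 3 m; q_4 = 0.60 × 0.98 × 3 = 1.764 m³/s
w_5 = (15.2 − 9.3)/2 = 2.95 m; q_5 = 0.73 × 1.15 × 2.95 = 2.477 m³/s
w_6 = (20.6 − 11.5)/2 = 4.55 m; q_6 = 0.70 × 0.89 × 4.55 = 2.835 m³/s
w_7 = (22.4 − 15.2)/2 = 3.6 m; q_7 = 0.61 × 0.63 × 3.6 = 1.383 m³/s
Stations 1, 8 contribute zero (depth or velocity is 0).
Q = Σ qᵢ = 10.59 m³/s

10.6 m³/s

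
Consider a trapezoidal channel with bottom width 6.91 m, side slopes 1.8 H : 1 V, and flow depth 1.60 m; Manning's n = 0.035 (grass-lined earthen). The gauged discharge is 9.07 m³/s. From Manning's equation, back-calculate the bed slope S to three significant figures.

0.000337

A = (b + z·y)·y = (6.91 + 1.8×1.60)×1.60 = 15.66 m²
P = b + 2y√(1+z²) = 6.91 + 2×1.60×√(1+1.8²) = 13.50 m
R = A/P = 15.66/13.50 = 1.160 m
S = (Q·n / (1·A·R^(2/3)))² = (9.07×0.035 / (1×15.66×1.104))² = 0.0003368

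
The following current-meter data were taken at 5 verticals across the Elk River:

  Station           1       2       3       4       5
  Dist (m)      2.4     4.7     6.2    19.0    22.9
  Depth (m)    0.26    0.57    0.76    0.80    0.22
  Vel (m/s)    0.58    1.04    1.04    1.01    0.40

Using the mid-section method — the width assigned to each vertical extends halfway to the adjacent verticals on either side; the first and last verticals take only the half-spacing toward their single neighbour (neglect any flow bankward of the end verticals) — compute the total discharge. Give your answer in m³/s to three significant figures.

13.9 m³/s

w_1 = (4.7 − 2.4)/2 = 1.15 m; q_1 = 0.58 × 0.26 × 1.15 = 0.1734 m³/s
w_2 = (6.2 − 2.4)/2 = 1.9 m; q_2 = 1.04 × 0.57 × 1.9 = 1.126 m³/s
w_3 = (19.0 − 4.7)/2 = 7.15 m; q_3 = 1.04 × 0.76 × 7.15 = 5.651 m³/s
w_4 = (22.9 − 6.2)/2 = 8.35 m; q_4 = 1.01 × 0.80 × 8.35 = 6.747 m³/s
w_5 = (22.9 − 19.0)/2 = 1.95 m; q_5 = 0.40 × 0.22 × 1.95 = 0.1716 m³/s
Q = Σ qᵢ = 13.87 m³/s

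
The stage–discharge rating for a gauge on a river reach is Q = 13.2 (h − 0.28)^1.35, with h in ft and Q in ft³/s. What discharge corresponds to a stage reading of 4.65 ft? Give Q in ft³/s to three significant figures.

Q = 13.2 × (4.65 − 0.28)^1.35 = 13.2 × 4.37^1.35 = 96.65 ft³/s

96.7 ft³/s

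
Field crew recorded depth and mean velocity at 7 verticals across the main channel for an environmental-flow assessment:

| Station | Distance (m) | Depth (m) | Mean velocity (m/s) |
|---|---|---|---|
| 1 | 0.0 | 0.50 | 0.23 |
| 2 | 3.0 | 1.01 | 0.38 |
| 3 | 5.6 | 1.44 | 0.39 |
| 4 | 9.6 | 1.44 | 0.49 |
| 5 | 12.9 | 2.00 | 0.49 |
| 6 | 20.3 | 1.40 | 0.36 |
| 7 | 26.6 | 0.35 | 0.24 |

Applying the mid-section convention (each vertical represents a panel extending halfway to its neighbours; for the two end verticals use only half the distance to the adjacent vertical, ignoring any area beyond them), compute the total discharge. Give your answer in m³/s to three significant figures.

14.6 m³/s

w_1 = (3.0 − 0.0)/2 = 1.5 m; q_1 = 0.23 × 0.50 × 1.5 = 0.1725 m³/s
w_2 = (5.6 − 0.0)/2 = 2.8 m; q_2 = 0.38 × 1.01 × 2.8 = 1.075 m³/s
w_3 = (9.6 − 3.0)/2 = 3.3 m; q_3 = 0.39 × 1.44 × 3.3 = 1.853 m³/s
w_4 = (12.9 − 5.6)/2 = 3.65 m; q_4 = 0.49 × 1.44 × 3.65 = 2.575 m³/s
w_5 = (20.3 − 9.6)/2 = 5.35 m; q_5 = 0.49 × 2.00 × 5.35 = 5.243 m³/s
w_6 = (26.6 − 12.9)/2 = 6.85 m; q_6 = 0.36 × 1.40 × 6.85 = 3.452 m³/s
w_7 = (26.6 − 20.3)/2 = 3.15 m; q_7 = 0.24 × 0.35 × 3.15 = 0.2646 m³/s
Q = Σ qᵢ = 14.64 m³/s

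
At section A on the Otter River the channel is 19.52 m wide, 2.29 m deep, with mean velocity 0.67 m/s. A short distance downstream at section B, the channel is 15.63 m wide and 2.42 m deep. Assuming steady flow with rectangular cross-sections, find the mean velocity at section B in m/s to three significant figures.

0.792 m/s

Q = A₁V₁ = (19.52×2.29) × 0.67 = 29.95 m³/s
A₂ = 15.63 × 2.42 = 37.82 m²
V₂ = Q/A₂ = 29.95/37.82 = 0.7918 m/s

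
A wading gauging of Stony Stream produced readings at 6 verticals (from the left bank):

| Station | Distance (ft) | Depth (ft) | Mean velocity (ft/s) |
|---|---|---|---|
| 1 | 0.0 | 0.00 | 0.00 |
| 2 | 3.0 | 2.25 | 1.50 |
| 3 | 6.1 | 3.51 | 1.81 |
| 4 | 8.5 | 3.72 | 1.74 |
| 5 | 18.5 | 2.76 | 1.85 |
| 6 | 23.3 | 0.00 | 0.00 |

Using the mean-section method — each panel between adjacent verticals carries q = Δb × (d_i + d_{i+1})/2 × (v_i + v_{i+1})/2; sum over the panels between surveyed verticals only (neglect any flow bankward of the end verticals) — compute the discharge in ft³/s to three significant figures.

Panel 1-2: Δb = 3 ft, d̄ = (0.00+2.25)/2 = 1.125, v̄ = (0.00+1.50)/2 = 0.75 → q = 3×1.125×0.75 = 2.531 ft³/s
Panel 2-3: Δb = 3.1 ft, d̄ = (2.25+3.51)/2 = 2.88, v̄ = (1.50+1.81)/2 = 1.655 → q = 3.1×2.88×1.655 = 14.78 ft³/s
Panel 3-4: Δb = 2.4 ft, d̄ = (3.51+3.72)/2 = 3.615, v̄ = (1.81+1.74)/2 = 1.775 → q = 2.4×3.615×1.775 = 15.40 ft³/s
Panel 4-5: Δb = 10 ft, d̄ = (3.72+2.76)/2 = 3.24, v̄ = (1.74+1.85)/2 = 1.795 → q = 10×3.24×1.795 = 58.16 ft³/s
Panel 5-6: Δb = 4.8 ft, d̄ = (2.76+0.00)/2 = 1.38, v̄ = (1.85+0.00)/2 = 0.925 → q = 4.8×1.38×0.925 = 6.127 ft³/s
Q = Σ q = 96.99 ft³/s

97.0 ft³/s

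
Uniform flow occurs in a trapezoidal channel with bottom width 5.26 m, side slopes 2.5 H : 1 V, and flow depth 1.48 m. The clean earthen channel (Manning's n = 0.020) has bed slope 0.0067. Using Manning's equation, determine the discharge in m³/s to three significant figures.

54.4 m³/s

A = (b + z·y)·y = (5.26 + 2.5×1.48)×1.48 = 13.26 m²
P = b + 2y√(1+z²) = 5.26 + 2×1.48×√(1+2.5²) = 13.23 m
R = A/P = 13.26/13.23 = 1.002 m
Q = (1/n)·A·R^(2/3)·S^(1/2) = (1/0.020) × 13.26 × 1.002^(2/3) × 0.0067^(1/2) = 54.36 m³/s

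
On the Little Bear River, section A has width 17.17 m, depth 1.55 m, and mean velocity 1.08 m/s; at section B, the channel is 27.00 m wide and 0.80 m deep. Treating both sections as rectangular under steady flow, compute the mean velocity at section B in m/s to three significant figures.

1.33 m/s

Q = A₁V₁ = (17.17×1.55) × 1.08 = 28.74 m³/s
A₂ = 27.00 × 0.80 = 21.60 m²
V₂ = Q/A₂ = 28.74/21.60 = 1.331 m/s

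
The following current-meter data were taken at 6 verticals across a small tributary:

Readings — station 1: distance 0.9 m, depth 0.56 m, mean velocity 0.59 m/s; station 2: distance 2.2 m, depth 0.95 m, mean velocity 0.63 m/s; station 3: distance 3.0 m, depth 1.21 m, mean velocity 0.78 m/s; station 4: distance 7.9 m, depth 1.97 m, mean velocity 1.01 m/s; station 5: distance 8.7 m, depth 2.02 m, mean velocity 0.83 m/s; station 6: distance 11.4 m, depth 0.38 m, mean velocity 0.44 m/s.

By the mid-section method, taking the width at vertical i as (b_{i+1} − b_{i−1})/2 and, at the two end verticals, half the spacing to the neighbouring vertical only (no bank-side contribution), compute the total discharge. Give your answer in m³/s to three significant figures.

12.4 m³/s

w_1 = (2.2 − 0.9)/2 = 0.65 m; q_1 = 0.59 × 0.56 × 0.65 = 0.2148 m³/s
w_2 = (3.0 − 0.9)/2 = 1.05 m; q_2 = 0.63 × 0.95 × 1.05 = 0.6284 m³/s
w_3 = (7.9 − 2.2)/2 = 2.85 m; q_3 = 0.78 × 1.21 × 2.85 = 2.690 m³/s
w_4 = (8.7 − 3.0)/2 = 2.85 m; q_4 = 1.01 × 1.97 × 2.85 = 5.671 m³/s
w_5 = (11.4 − 7.9)/2 = 1.75 m; q_5 = 0.83 × 2.02 × 1.75 = 2.934 m³/s
w_6 = (11.4 − 8.7)/2 = 1.35 m; q_6 = 0.44 × 0.38 × 1.35 = 0.2257 m³/s
Q = Σ qᵢ = 12.36 m³/s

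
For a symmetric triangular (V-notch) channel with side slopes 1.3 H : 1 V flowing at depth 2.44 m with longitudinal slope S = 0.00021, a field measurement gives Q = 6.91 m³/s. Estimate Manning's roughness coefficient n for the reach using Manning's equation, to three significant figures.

A = z·y² = 1.3×2.44² = 7.740 m²
P = 2y√(1+z²) = 2×2.44×√(1+1.3²) = 8.004 m
R = A/P = 7.740/8.004 = 0.9670 m
n = (1/Q)·A·R^(2/3)·S^(1/2) = (1/6.91) × 7.740 × 0.9779 × 0.01449 = 0.01587

0.0159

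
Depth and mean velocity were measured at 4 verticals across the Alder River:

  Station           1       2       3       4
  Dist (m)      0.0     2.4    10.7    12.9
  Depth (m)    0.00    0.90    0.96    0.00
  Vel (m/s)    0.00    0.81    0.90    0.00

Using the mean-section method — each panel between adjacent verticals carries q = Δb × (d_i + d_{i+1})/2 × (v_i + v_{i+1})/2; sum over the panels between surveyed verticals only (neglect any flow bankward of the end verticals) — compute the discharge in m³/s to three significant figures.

7.51 m³/s

Panel 1-2: Δb = 2.4 m, d̄ = (0.00+0.90)/2 = 0.45, v̄ = (0.00+0.81)/2 = 0.405 → q = 2.4×0.45×0.405 = 0.4374 m³/s
Panel 2-3: Δb = 8.3 m, d̄ = (0.90+0.96)/2 = 0.93, v̄ = (0.81+0.90)/2 = 0.855 → q = 8.3×0.93×0.855 = 6.600 m³/s
Panel 3-4: Δb = 2.2 m, d̄ = (0.96+0.00)/2 = 0.48, v̄ = (0.90+0.00)/2 = 0.45 → q = 2.2×0.48×0.45 = 0.4752 m³/s
Q = Σ q = 7.512 m³/s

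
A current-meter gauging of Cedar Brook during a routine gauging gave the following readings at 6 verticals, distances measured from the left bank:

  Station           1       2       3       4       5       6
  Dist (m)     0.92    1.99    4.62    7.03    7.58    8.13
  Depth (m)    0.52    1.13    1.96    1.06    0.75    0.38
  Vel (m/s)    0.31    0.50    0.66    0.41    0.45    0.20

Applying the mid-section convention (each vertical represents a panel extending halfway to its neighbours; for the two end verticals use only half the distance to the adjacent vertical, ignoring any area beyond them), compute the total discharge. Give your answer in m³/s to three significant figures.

w_1 = (1.99 − 0.92)/2 = 0.535 m; q_1 = 0.31 × 0.52 × 0.535 = 0.08624 m³/s
w_2 = (4.62 − 0.92)/2 = 1.85 m; q_2 = 0.50 × 1.13 × 1.85 = 1.045 m³/s
w_3 = (7.03 − 1.99)/2 = 2.52 m; q_3 = 0.66 × 1.96 × 2.52 = 3.260 m³/s
w_4 = (7.58 − 4.62)/2 = 1.48 m; q_4 = 0.41 × 1.06 × 1.48 = 0.6432 m³/s
w_5 = (8.13 − 7.03)/2 = 0.55 m; q_5 = 0.45 × 0.75 × 0.55 = 0.1856 m³/s
w_6 = (8.13 − 7.58)/2 = 0.275 m; q_6 = 0.20 × 0.38 × 0.275 = 0.02090 m³/s
Q = Σ qᵢ = 5.241 m³/s

5.24 m³/s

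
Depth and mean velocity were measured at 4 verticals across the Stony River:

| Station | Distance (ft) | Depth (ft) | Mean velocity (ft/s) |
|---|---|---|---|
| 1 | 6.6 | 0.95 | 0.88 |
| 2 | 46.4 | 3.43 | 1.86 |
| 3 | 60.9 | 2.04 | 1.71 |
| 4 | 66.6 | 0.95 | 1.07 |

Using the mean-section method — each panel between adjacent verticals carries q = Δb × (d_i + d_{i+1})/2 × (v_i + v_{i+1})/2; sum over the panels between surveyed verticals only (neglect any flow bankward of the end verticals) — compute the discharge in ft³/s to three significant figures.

Panel 1-2: Δb = 39.8 ft, d̄ = (0.95+3.43)/2 = 2.19, v̄ = (0.88+1.86)/2 = 1.37 → q = 39.8×2.19×1.37 = 119.4 ft³/s
Panel 2-3: Δb = 14.5 ft, d̄ = (3.43+2.04)/2 = 2.735, v̄ = (1.86+1.71)/2 = 1.785 → q = 14.5×2.735×1.785 = 70.79 ft³/s
Panel 3-4: Δb = 5.7 ft, d̄ = (2.04+0.95)/2 = 1.495, v̄ = (1.71+1.07)/2 = 1.39 → q = 5.7×1.495×1.39 = 11.84 ft³/s
Q = Σ q = 202.0 ft³/s

202 ft³/s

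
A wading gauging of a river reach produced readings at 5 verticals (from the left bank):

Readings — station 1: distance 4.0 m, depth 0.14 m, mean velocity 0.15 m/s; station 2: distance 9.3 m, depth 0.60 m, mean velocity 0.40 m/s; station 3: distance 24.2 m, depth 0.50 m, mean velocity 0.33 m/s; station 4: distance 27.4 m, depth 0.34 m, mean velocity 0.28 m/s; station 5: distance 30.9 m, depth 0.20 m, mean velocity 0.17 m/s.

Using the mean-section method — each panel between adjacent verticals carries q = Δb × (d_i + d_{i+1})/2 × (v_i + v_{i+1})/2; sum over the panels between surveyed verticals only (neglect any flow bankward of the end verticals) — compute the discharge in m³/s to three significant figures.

Panel 1-2: Δb = 5.3 m, d̄ = (0.14+0.60)/2 = 0.37, v̄ = (0.15+0.40)/2 = 0.275 → q = 5.3×0.37×0.275 = 0.5393 m³/s
Panel 2-3: Δb = 14.9 m, d̄ = (0.60+0.50)/2 = 0.55, v̄ = (0.40+0.33)/2 = 0.365 → q = 14.9×0.55×0.365 = 2.991 m³/s
Panel 3-4: Δb = 3.2 m, d̄ = (0.50+0.34)/2 = 0.42, v̄ = (0.33+0.28)/2 = 0.305 → q = 3.2×0.42×0.305 = 0.4099 m³/s
Panel 4-5: Δb = 3.5 m, d̄ = (0.34+0.20)/2 = 0.27, v̄ = (0.28+0.17)/2 = 0.225 → q = 3.5×0.27×0.225 = 0.2126 m³/s
Q = Σ q = 4.153 m³/s

4.15 m³/s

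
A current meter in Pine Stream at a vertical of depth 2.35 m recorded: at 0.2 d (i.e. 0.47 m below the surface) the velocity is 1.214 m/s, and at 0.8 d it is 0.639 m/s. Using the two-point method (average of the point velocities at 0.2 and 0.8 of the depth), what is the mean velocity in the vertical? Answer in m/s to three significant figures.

v̄ = (1.214 + 0.639) / 2 = 0.9265 m/s

0.927 m/s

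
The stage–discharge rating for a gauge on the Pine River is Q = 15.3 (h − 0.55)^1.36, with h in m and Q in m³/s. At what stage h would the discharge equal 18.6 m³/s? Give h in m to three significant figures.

1.70 m

h − h₀ = (Q/C)^(1/b) = (18.6/15.3)^(1/1.36) = 1.154 m
h = 0.55 + 1.154 = 1.704 m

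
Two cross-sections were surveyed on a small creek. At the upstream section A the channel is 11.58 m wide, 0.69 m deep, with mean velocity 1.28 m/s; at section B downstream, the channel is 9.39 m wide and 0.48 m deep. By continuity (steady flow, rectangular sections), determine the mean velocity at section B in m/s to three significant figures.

Q = A₁V₁ = (11.58×0.69) × 1.28 = 10.23 m³/s
A₂ = 9.39 × 0.48 = 4.507 m²
V₂ = Q/A₂ = 10.23/4.507 = 2.269 m/s

2.27 m/s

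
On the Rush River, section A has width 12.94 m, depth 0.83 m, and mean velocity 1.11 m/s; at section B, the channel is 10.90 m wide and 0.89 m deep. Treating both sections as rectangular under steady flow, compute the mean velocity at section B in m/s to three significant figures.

Q = A₁V₁ = (12.94×0.83) × 1.11 = 11.92 m³/s
A₂ = 10.90 × 0.89 = 9.701 m²
V₂ = Q/A₂ = 11.92/9.701 = 1.229 m/s

1.23 m/s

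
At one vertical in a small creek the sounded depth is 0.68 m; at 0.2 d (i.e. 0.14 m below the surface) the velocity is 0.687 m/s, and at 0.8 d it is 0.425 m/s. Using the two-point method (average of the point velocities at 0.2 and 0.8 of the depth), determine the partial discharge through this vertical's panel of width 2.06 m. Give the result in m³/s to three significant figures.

0.779 m³/s

v̄ = (0.687 + 0.425) / 2 = 0.5560 m/s
q = v̄ × d × w = 0.5560 × 0.68 × 2.06 = 0.7788 m³/s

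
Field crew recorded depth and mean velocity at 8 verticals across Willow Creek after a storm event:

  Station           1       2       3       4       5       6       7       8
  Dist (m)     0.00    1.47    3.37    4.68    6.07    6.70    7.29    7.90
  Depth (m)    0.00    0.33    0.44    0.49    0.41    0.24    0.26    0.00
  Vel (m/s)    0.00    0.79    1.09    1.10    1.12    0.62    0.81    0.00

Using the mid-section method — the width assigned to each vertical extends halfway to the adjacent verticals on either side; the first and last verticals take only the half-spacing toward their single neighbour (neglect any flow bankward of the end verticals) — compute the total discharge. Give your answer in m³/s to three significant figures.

w_2 = (3.37 − 0.00)/2 = 1.685 m; q_2 = 0.79 × 0.33 × 1.685 = 0.4393 m³/s
w_3 = (4.68 − 1.47)/2 = 1.605 m; q_3 = 1.09 × 0.44 × 1.605 = 0.7698 m³/s
w_4 = (6.07 − 3.37)/2 = 1.35 m; q_4 = 1.10 × 0.49 × 1.35 = 0.7277 m³/s
w_5 = (6.70 − 4.68)/2 = 1.01 m; q_5 = 1.12 × 0.41 × 1.01 = 0.4638 m³/s
w_6 = (7.29 − 6.07)/2 = 0.61 m; q_6 = 0.62 × 0.24 × 0.61 = 0.09077 m³/s
w_7 = (7.90 − 6.70)/2 = 0.6 m; q_7 = 0.81 × 0.26 × 0.6 = 0.1264 m³/s
Stations 1, 8 contribute zero (depth or velocity is 0).
Q = Σ qᵢ = 2.618 m³/s

2.62 m³/s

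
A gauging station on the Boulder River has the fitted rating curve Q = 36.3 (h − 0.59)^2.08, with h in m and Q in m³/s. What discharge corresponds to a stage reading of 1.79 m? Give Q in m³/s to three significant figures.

53.0 m³/s

Q = 36.3 × (1.79 − 0.59)^2.08 = 36.3 × 1.2^2.08 = 53.04 m³/s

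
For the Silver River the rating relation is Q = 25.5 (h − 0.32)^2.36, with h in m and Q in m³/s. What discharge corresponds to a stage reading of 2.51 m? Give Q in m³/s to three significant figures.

Q = 25.5 × (2.51 − 0.32)^2.36 = 25.5 × 2.19^2.36 = 162.2 m³/s

162 m³/s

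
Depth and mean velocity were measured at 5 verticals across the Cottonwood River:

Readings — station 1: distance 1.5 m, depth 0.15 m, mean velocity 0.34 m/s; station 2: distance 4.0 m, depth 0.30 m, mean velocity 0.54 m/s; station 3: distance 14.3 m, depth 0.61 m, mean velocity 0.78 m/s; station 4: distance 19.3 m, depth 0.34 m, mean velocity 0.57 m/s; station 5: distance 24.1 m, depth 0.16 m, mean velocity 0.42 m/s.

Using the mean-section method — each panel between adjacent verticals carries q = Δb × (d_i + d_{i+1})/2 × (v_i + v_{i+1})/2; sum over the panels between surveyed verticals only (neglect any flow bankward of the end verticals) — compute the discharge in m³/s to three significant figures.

5.54 m³/s

Panel 1-2: Δb = 2.5 m, d̄ = (0.15+0.30)/2 = 0.225, v̄ = (0.34+0.54)/2 = 0.44 → q = 2.5×0.225×0.44 = 0.2475 m³/s
Panel 2-3: Δb = 10.3 m, d̄ = (0.30+0.61)/2 = 0.455, v̄ = (0.54+0.78)/2 = 0.66 → q = 10.3×0.455×0.66 = 3.093 m³/s
Panel 3-4: Δb = 5 m, d̄ = (0.61+0.34)/2 = 0.475, v̄ = (0.78+0.57)/2 = 0.675 → q = 5×0.475×0.675 = 1.603 m³/s
Panel 4-5: Δb = 4.8 m, d̄ = (0.34+0.16)/2 = 0.25, v̄ = (0.57+0.42)/2 = 0.495 → q = 4.8×0.25×0.495 = 0.5940 m³/s
Q = Σ q = 5.538 m³/s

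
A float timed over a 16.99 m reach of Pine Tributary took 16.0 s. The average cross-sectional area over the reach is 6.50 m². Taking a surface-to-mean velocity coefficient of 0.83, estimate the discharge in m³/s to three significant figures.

v_surface = L / t̄ = 16.99 / 16 = 1.062 m/s
v_mean = 0.83 × 1.062 = 0.8814 m/s
Q = A × v_mean = 6.50 × 0.8814 = 5.729 m³/s

5.73 m³/s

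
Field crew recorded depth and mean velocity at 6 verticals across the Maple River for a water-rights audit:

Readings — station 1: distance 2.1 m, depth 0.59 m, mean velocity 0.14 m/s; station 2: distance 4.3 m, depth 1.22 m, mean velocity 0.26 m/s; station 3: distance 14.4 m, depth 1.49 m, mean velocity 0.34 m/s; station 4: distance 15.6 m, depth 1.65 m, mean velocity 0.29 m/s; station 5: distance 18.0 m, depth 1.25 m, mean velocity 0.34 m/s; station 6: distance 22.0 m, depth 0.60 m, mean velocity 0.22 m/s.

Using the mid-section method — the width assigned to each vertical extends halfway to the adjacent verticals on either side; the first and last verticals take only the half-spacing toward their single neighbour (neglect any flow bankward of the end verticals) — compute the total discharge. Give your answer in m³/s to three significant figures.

7.39 m³/s

w_1 = (4.3 − 2.1)/2 = 1.1 m; q_1 = 0.14 × 0.59 × 1.1 = 0.09086 m³/s
w_2 = (14.4 − 2.1)/2 = 6.15 m; q_2 = 0.26 × 1.22 × 6.15 = 1.951 m³/s
w_3 = (15.6 − 4.3)/2 = 5.65 m; q_3 = 0.34 × 1.49 × 5.65 = 2.862 m³/s
w_4 = (18.0 − 14.4)/2 = 1.8 m; q_4 = 0.29 × 1.65 × 1.8 = 0.8613 m³/s
w_5 = (22.0 − 15.6)/2 = 3.2 m; q_5 = 0.34 × 1.25 × 3.2 = 1.360 m³/s
w_6 = (22.0 − 18.0)/2 = 2 m; q_6 = 0.22 × 0.60 × 2 = 0.2640 m³/s
Q = Σ qᵢ = 7.389 m³/s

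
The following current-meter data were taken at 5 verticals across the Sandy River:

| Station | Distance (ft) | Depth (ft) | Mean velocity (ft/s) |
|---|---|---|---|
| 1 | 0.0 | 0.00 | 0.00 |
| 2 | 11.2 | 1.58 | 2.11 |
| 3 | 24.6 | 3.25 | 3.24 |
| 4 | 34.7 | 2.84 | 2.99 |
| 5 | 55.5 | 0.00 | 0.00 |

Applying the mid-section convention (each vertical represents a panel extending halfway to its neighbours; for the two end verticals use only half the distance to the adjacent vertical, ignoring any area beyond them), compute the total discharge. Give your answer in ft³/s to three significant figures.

296 ft³/s

w_2 = (24.6 − 0.0)/2 = 12.3 ft; q_2 = 2.11 × 1.58 × 12.3 = 41.01 ft³/s
w_3 = (34.7 − 11.2)/2 = 11.75 ft; q_3 = 3.24 × 3.25 × 11.75 = 123.7 ft³/s
w_4 = (55.5 − 24.6)/2 = 15.45 ft; q_4 = 2.99 × 2.84 × 15.45 = 131.2 ft³/s
Stations 1, 5 contribute zero (depth or velocity is 0).
Q = Σ qᵢ = 295.9 ft³/s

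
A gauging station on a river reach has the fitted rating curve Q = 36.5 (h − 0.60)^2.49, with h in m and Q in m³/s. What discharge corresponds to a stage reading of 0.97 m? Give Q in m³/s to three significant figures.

Q = 36.5 × (0.97 − 0.60)^2.49 = 36.5 × 0.37^2.49 = 3.070 m³/s

3.07 m³/s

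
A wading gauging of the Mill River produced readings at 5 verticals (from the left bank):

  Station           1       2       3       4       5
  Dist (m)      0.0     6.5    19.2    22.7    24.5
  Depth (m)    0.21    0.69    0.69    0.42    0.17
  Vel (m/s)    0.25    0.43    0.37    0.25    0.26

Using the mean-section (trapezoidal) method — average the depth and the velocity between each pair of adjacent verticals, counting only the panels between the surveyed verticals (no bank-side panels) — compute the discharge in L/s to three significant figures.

5240 L/s

Panel 1-2: Δb = 6.5 m, d̄ = (0.21+0.69)/2 = 0.45, v̄ = (0.25+0.43)/2 = 0.34 → q = 6.5×0.45×0.34 = 0.9945 m³/s
Panel 2-3: Δb = 12.7 m, d̄ = (0.69+0.69)/2 = 0.69, v̄ = (0.43+0.37)/2 = 0.4 → q = 12.7×0.69×0.4 = 3.505 m³/s
Panel 3-4: Δb = 3.5 m, d̄ = (0.69+0.42)/2 = 0.555, v̄ = (0.37+0.25)/2 = 0.31 → q = 3.5×0.555×0.31 = 0.6022 m³/s
Panel 4-5: Δb = 1.8 m, d̄ = (0.42+0.17)/2 = 0.295, v̄ = (0.25+0.26)/2 = 0.255 → q = 1.8×0.295×0.255 = 0.1354 m³/s
Q = Σ q = 5.237 m³/s
= 5.237 × 1000 = 5237 L/s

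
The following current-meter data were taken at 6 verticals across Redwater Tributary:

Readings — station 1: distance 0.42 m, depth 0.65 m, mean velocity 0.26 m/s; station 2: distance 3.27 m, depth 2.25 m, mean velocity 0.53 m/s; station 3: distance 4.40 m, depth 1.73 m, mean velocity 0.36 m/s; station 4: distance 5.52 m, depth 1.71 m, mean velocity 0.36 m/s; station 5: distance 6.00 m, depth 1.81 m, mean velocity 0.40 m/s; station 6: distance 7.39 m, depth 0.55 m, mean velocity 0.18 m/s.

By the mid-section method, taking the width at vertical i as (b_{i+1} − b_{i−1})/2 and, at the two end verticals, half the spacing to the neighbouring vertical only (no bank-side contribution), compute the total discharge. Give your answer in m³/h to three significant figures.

16400 m³/h

w_1 = (3.27 − 0.42)/2 = 1.425 m; q_1 = 0.26 × 0.65 × 1.425 = 0.2408 m³/s
w_2 = (4.40 − 0.42)/2 = 1.99 m; q_2 = 0.53 × 2.25 × 1.99 = 2.373 m³/s
w_3 = (5.52 − 3.27)/2 = 1.125 m; q_3 = 0.36 × 1.73 × 1.125 = 0.7007 m³/s
w_4 = (6.00 − 4.40)/2 = 0.8 m; q_4 = 0.36 × 1.71 × 0.8 = 0.4925 m³/s
w_5 = (7.39 − 5.52)/2 = 0.935 m; q_5 = 0.40 × 1.81 × 0.935 = 0.6769 m³/s
w_6 = (7.39 − 6.00)/2 = 0.695 m; q_6 = 0.18 × 0.55 × 0.695 = 0.06881 m³/s
Q = Σ qᵢ = 4.553 m³/s
= 4.553 × 3600 = 16390 m³/h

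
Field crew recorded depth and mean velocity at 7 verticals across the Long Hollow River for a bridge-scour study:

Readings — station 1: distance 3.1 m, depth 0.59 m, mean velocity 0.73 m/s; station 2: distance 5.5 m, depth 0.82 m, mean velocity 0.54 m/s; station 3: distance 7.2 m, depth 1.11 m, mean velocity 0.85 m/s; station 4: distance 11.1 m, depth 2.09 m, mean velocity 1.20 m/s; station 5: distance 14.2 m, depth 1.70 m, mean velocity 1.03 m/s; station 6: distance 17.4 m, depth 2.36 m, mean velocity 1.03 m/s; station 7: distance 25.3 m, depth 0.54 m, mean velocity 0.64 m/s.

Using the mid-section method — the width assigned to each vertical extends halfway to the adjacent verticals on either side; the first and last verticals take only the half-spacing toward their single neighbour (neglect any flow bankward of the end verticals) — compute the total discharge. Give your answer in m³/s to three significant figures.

33.2 m³/s

w_1 = (5.5 − 3.1)/2 = 1.2 m; q_1 = 0.73 × 0.59 × 1.2 = 0.5168 m³/s
w_2 = (7.2 − 3.1)/2 = 2.05 m; q_2 = 0.54 × 0.82 × 2.05 = 0.9077 m³/s
w_3 = (11.1 − 5.5)/2 = 2.8 m; q_3 = 0.85 × 1.11 × 2.8 = 2.642 m³/s
w_4 = (14.2 − 7.2)/2 = 3.5 m; q_4 = 1.20 × 2.09 × 3.5 = 8.778 m³/s
w_5 = (17.4 − 11.1)/2 = 3.15 m; q_5 = 1.03 × 1.70 × 3.15 = 5.516 m³/s
w_6 = (25.3 − 14.2)/2 = 5.55 m; q_6 = 1.03 × 2.36 × 5.55 = 13.49 m³/s
w_7 = (25.3 − 17.4)/2 = 3.95 m; q_7 = 0.64 × 0.54 × 3.95 = 1.365 m³/s
Q = Σ qᵢ = 33.22 m³/s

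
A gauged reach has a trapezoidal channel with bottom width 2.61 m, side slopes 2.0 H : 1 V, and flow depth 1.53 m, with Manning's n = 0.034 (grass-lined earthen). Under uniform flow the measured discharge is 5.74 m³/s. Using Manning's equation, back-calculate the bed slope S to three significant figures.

0.000567

A = (b + z·y)·y = (2.61 + 2.0×1.53)×1.53 = 8.675 m²
P = b + 2y√(1+z²) = 2.61 + 2×1.53×√(1+2.0²) = 9.452 m
R = A/P = 8.675/9.452 = 0.9178 m
S = (Q·n / (1·A·R^(2/3)))² = (5.74×0.034 / (1×8.675×0.9444))² = 0.0005674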